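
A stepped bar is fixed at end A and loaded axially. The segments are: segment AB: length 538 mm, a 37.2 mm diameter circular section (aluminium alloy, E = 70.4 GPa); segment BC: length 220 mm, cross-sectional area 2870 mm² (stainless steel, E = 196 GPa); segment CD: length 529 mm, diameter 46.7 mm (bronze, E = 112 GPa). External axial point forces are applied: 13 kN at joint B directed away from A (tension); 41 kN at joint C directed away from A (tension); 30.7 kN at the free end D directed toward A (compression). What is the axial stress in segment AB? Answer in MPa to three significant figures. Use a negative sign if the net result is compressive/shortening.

Internal axial forces (sectioning from the free end, tension +): N_CD = -30.7 kN, N_BC = 10.3 kN, N_AB = 23.3 kN.
A_AB = 1087 mm².
σ_AB = N_AB/A_AB = 23300/1087 = 21.44 MPa.

21.4 MPa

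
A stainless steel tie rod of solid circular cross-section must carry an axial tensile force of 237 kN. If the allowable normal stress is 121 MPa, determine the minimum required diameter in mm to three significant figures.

Required area A ≥ P/σ_allow = 237000/121 = 1959 mm².
For a solid circular section, d ≥ √(4A/π) = 49.94 mm.

49.9 mm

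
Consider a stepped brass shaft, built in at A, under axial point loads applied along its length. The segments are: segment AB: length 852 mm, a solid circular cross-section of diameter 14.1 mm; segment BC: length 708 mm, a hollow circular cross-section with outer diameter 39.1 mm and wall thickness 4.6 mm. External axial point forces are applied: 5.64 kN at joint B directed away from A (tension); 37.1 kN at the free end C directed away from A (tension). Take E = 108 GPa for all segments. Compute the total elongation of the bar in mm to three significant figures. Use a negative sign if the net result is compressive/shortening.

2.65 mm

Internal axial forces (sectioning from the free end, tension +): N_BC = 37.1 kN, N_AB = 42.74 kN.
A_AB = 156.1 mm².
A_BC = 498.6 mm².
δ_AB = 42740·852/(156.1·108000) = 2.159 mm
δ_BC = 37100·708/(498.6·108000) = 0.4878 mm
δ = Σδ_i = 2.647 mm.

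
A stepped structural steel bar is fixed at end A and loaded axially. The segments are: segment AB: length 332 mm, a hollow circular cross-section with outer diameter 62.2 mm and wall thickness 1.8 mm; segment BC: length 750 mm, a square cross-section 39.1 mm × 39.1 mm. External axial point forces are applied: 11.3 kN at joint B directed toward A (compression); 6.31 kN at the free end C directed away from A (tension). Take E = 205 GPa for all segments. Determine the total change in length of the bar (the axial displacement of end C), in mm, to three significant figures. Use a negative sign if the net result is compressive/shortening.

-0.00856 mm

Internal axial forces (sectioning from the free end, tension +): N_BC = 6.31 kN, N_AB = -4.99 kN.
A_AB = 341.6 mm².
A_BC = 1529 mm².
δ_AB = -4990·332/(341.6·205000) = -0.02366 mm
δ_BC = 6310·750/(1529·205000) = 0.0151 mm
δ = Σδ_i = -0.00856 mm.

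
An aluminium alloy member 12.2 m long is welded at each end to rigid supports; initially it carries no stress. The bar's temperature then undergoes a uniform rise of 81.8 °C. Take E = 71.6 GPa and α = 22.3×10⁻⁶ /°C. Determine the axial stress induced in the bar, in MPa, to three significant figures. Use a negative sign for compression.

Free thermal expansion αLΔT = 22.3e-6 · 12200 · 81.8 = 22.25 mm.
The walls impose strain ε = −(22.25)/12200 = -1.8241e-03; σ = Eε = 71600 · -1.8241e-03 = -130.6 MPa.

-131 MPa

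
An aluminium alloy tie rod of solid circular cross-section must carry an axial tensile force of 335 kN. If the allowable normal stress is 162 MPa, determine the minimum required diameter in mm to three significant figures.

Required area A ≥ P/σ_allow = 335000/162 = 2068 mm².
For a solid circular section, d ≥ √(4A/π) = 51.31 mm.

51.3 mm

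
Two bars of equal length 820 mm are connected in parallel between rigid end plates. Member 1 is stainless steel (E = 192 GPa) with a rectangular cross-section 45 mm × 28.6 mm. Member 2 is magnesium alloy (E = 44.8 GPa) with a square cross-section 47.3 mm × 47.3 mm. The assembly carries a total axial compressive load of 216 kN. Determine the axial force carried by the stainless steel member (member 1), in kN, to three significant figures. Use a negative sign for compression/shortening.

A_1 = 1287 mm².
A_2 = 2237 mm².
Equal strain + equilibrium ⇒ each member carries load in proportion to AE: A₁E₁ = 247100000 N, A₂E₂ = 100200000 N, ΣAE = 347300000 N.
F₁ = P·A₁E₁/ΣAE = -216000·247100000/347300000 = -153700 N.

-154 kN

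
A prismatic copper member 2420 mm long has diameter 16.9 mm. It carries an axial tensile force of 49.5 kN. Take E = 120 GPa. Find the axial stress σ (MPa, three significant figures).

221 MPa

A = 224.3 mm².
σ = N/A = 49500/224.3 = 220.7 MPa.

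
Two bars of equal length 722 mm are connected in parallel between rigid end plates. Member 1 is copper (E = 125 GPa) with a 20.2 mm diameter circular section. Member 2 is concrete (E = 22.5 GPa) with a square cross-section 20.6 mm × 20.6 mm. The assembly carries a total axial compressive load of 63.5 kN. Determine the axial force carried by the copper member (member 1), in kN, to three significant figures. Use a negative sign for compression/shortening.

-51.3 kN

A_1 = 320.5 mm².
A_2 = 424.4 mm².
Equal strain + equilibrium ⇒ each member carries load in proportion to AE: A₁E₁ = 40060000 N, A₂E₂ = 9548000 N, ΣAE = 49610000 N.
F₁ = P·A₁E₁/ΣAE = -63500·40060000/49610000 = -51280 N.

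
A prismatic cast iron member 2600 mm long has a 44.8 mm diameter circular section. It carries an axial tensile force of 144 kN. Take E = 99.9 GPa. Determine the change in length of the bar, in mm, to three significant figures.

A = 1576 mm².
δ_mech = NL/(AE) = 144000·2600/(1576·99900) = 2.378 mm.

2.38 mm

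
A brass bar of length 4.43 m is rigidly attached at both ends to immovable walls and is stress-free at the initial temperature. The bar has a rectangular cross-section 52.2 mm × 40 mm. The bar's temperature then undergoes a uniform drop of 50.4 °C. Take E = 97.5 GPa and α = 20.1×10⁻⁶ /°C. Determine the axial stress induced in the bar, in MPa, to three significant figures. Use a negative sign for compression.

98.8 MPa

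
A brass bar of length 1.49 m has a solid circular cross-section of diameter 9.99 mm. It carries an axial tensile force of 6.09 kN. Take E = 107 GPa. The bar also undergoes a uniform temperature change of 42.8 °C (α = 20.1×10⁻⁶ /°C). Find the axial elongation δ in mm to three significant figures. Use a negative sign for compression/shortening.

A = 78.38 mm².
δ_mech = NL/(AE) = 6090·1490/(78.38·107000) = 1.082 mm.
δ_thermal = αLΔT = 20.1e-6·1490·42.8 = 1.282 mm.
δ = δ_mech + δ_thermal = 2.364 mm.

2.36 mm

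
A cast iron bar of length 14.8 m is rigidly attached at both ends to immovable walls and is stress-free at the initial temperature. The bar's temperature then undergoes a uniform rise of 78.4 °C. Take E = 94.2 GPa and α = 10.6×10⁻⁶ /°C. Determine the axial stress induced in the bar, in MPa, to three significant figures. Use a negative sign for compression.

Free thermal expansion αLΔT = 10.6e-6 · 14800 · 78.4 = 12.3 mm.
The walls impose strain ε = −(12.3)/14800 = -8.3104e-04; σ = Eε = 94200 · -8.3104e-04 = -78.28 MPa.

-78.3 MPa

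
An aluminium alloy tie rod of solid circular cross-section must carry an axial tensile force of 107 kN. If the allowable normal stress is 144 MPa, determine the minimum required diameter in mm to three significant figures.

Required area A ≥ P/σ_allow = 107000/144 = 743.1 mm².
For a solid circular section, d ≥ √(4A/π) = 30.76 mm.

30.8 mm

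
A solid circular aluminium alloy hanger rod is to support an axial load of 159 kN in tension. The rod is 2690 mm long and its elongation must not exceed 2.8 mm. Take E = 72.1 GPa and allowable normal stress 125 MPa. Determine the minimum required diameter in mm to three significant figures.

51.9 mm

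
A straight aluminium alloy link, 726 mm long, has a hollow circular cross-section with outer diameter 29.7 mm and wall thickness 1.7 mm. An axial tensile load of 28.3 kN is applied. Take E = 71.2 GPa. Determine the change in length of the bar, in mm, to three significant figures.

1.93 mm

A = 149.5 mm².
δ_mech = NL/(AE) = 28300·726/(149.5·71200) = 1.93 mm.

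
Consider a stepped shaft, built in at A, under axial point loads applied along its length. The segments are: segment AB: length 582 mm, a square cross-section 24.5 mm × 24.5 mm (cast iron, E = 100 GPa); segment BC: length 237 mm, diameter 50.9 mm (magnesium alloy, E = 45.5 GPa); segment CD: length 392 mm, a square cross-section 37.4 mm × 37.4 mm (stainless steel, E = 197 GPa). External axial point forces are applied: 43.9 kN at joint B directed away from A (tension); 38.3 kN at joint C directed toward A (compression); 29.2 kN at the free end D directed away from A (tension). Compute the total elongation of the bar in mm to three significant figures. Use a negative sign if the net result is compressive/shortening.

0.356 mm

Internal axial forces (sectioning from the free end, tension +): N_CD = 29.2 kN, N_BC = -9.1 kN, N_AB = 34.8 kN.
A_AB = 600.2 mm².
A_BC = 2035 mm².
A_CD = 1399 mm².
δ_AB = 34800·582/(600.2·100000) = 0.3374 mm
δ_BC = -9100·237/(2035·45500) = -0.02329 mm
δ_CD = 29200·392/(1399·197000) = 0.04154 mm
δ = Σδ_i = 0.3557 mm.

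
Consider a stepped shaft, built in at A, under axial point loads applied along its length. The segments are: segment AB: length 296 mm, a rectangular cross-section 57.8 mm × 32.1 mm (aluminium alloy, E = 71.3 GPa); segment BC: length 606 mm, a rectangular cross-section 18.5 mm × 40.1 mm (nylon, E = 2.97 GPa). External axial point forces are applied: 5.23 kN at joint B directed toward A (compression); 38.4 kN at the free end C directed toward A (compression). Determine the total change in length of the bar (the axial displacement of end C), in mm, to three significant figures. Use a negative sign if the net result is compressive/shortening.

Internal axial forces (sectioning from the free end, tension +): N_BC = -38.4 kN, N_AB = -43.63 kN.
A_AB = 1855 mm².
A_BC = 741.9 mm².
δ_AB = -43630·296/(1855·71300) = -0.09762 mm
δ_BC = -38400·606/(741.9·2970) = -10.56 mm
δ = Σδ_i = -10.66 mm.

-10.7 mm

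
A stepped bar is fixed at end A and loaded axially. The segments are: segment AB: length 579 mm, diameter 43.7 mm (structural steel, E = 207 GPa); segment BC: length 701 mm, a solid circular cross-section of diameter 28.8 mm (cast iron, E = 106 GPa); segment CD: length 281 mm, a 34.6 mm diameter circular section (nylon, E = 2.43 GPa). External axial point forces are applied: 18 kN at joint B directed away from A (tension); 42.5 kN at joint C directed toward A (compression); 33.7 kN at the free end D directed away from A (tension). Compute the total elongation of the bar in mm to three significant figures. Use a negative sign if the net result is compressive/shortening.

4.07 mm

Internal axial forces (sectioning from the free end, tension +): N_CD = 33.7 kN, N_BC = -8.8 kN, N_AB = 9.2 kN.
A_AB = 1500 mm².
A_BC = 651.4 mm².
A_CD = 940.2 mm².
δ_AB = 9200·579/(1500·207000) = 0.01716 mm
δ_BC = -8800·701/(651.4·106000) = -0.08933 mm
δ_CD = 33700·281/(940.2·2430) = 4.145 mm
δ = Σδ_i = 4.072 mm.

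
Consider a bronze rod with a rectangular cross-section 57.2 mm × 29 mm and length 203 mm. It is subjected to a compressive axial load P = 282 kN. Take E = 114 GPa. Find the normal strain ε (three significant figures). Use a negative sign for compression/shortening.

-0.00149

A = 1659 mm².
σ = N/A = -170 MPa; ε = σ/E = -170/114000 = -1.491e-03.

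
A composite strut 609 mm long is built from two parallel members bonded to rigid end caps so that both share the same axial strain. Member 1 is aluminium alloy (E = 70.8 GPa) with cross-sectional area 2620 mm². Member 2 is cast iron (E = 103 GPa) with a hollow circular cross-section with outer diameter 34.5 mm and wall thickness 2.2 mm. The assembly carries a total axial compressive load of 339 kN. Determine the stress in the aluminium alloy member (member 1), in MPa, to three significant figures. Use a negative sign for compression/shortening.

-115 MPa

A_2 = 223.2 mm².
Equal strain + equilibrium ⇒ each member carries load in proportion to AE: A₁E₁ = 185500000 N, A₂E₂ = 22990000 N, ΣAE = 208500000 N.
σ₁ = P·E₁/ΣAE = -339000·70800/208500000 = -115.1 MPa.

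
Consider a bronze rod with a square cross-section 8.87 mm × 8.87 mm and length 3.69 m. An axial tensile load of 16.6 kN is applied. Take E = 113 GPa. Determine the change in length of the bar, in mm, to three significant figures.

6.89 mm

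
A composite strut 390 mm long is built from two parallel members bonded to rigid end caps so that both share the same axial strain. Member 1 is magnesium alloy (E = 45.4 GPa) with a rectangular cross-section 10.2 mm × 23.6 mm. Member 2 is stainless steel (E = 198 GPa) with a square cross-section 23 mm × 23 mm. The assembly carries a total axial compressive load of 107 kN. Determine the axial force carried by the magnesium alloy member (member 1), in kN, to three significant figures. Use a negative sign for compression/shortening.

-10.1 kN

A_1 = 240.7 mm².
A_2 = 529 mm².
Equal strain + equilibrium ⇒ each member carries load in proportion to AE: A₁E₁ = 10930000 N, A₂E₂ = 104700000 N, ΣAE = 115700000 N.
F₁ = P·A₁E₁/ΣAE = -107000·10930000/115700000 = -10110 N.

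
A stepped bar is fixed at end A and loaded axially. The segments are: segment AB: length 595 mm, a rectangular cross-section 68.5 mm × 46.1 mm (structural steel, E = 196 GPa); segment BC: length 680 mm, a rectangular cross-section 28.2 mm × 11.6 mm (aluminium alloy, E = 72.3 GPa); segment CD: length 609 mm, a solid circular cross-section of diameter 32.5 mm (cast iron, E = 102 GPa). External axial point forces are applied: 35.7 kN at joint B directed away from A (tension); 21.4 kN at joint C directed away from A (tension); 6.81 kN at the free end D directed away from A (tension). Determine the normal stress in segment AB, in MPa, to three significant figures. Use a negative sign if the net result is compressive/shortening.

Internal axial forces (sectioning from the free end, tension +): N_CD = 6.81 kN, N_BC = 28.21 kN, N_AB = 63.91 kN.
A_AB = 3158 mm².
σ_AB = N_AB/A_AB = 63910/3158 = 20.24 MPa.

20.2 MPa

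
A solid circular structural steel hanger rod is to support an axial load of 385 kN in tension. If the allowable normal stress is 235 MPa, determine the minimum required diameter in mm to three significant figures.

45.7 mm

Required area A ≥ P/σ_allow = 385000/235 = 1638 mm².
For a solid circular section, d ≥ √(4A/π) = 45.67 mm.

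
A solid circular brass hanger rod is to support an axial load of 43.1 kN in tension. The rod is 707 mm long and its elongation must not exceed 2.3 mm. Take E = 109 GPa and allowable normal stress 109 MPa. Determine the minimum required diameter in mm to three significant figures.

Required area A ≥ P/σ_allow = 43100/109 = 395.4 mm².
For a solid circular section, d ≥ √(4A/π) = 22.44 mm.
Elongation limit: A ≥ PL/(Eδ_allow) = 43100·707/(109000·2.3) = 121.5 mm² ⇒ d ≥ 12.44 mm.
The stress limit governs.

22.4 mm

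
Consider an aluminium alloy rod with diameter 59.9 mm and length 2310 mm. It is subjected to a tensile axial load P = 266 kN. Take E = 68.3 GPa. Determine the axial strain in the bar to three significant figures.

0.00138

A = 2818 mm².
σ = N/A = 94.39 MPa; ε = σ/E = 94.39/68300 = 1.382e-03.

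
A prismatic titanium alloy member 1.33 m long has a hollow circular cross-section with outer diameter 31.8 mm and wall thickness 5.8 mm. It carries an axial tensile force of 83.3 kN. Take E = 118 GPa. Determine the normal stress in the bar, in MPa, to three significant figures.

A = 473.8 mm².
σ = N/A = 83300/473.8 = 175.8 MPa.

176 MPa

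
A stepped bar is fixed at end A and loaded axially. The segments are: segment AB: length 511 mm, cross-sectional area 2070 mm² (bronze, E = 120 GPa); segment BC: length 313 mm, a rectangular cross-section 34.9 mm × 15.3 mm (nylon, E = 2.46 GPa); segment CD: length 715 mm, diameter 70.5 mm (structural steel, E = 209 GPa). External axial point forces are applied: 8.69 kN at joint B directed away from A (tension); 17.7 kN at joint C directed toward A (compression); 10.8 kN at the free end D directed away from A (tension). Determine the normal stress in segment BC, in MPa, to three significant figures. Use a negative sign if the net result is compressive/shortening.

Internal axial forces (sectioning from the free end, tension +): N_CD = 10.8 kN, N_BC = -6.9 kN, N_AB = 1.79 kN.
A_BC = 534 mm².
σ_BC = N_BC/A_BC = -6900/534 = -12.92 MPa.

-12.9 MPa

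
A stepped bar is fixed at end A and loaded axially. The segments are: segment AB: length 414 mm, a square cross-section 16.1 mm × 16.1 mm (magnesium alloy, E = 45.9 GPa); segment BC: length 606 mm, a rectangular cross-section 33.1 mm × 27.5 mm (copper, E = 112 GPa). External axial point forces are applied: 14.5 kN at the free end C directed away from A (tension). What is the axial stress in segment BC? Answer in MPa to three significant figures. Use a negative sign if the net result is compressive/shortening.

15.9 MPa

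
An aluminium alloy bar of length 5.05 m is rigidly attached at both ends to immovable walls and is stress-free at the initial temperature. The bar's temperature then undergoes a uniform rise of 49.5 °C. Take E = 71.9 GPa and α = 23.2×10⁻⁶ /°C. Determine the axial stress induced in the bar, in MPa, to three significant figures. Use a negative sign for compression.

-82.6 MPa

Free thermal expansion αLΔT = 23.2e-6 · 5050 · 49.5 = 5.799 mm.
The walls impose strain ε = −(5.799)/5050 = -1.1484e-03; σ = Eε = 71900 · -1.1484e-03 = -82.57 MPa.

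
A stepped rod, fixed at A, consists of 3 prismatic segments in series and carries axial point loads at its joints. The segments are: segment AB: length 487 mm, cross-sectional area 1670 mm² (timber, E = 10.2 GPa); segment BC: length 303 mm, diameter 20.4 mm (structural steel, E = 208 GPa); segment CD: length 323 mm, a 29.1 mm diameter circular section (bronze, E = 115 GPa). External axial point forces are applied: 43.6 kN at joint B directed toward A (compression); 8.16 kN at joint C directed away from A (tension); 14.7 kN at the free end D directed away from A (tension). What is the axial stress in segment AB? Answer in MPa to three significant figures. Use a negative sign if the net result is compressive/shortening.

Internal axial forces (sectioning from the free end, tension +): N_CD = 14.7 kN, N_BC = 22.86 kN, N_AB = -20.74 kN.
σ_AB = N_AB/A_AB = -20740/1670 = -12.42 MPa.

-12.4 MPa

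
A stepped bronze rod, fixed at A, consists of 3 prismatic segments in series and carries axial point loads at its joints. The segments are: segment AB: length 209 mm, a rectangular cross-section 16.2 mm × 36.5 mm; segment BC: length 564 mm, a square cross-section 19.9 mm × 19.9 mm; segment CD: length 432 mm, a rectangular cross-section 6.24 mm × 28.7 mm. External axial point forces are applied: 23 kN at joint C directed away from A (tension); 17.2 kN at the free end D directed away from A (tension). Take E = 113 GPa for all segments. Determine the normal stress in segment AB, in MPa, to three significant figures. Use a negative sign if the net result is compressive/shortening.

68.0 MPa

Internal axial forces (sectioning from the free end, tension +): N_CD = 17.2 kN, N_BC = 40.2 kN, N_AB = 40.2 kN.
A_AB = 591.3 mm².
σ_AB = N_AB/A_AB = 40200/591.3 = 67.99 MPa.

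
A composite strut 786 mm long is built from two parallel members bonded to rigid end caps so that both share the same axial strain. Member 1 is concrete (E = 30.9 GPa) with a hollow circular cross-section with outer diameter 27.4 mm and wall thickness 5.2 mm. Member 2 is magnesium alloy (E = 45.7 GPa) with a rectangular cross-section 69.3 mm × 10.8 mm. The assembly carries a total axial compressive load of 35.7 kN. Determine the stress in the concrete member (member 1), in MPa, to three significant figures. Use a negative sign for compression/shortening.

A_1 = 362.7 mm².
A_2 = 748.4 mm².
Equal strain + equilibrium ⇒ each member carries load in proportion to AE: A₁E₁ = 11210000 N, A₂E₂ = 34200000 N, ΣAE = 45410000 N.
σ₁ = P·E₁/ΣAE = -35700·30900/45410000 = -24.29 MPa.

-24.3 MPa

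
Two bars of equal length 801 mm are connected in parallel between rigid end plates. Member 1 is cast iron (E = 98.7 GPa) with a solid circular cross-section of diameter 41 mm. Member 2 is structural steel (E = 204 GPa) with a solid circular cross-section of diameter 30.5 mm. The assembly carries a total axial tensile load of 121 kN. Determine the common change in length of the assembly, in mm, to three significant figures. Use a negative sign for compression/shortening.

0.347 mm

A_1 = 1320 mm².
A_2 = 730.6 mm².
Equal strain + equilibrium ⇒ each member carries load in proportion to AE: A₁E₁ = 130300000 N, A₂E₂ = 149000000 N, ΣAE = 279400000 N.
δ = PL/ΣAE = 121000·801/279400000 = 0.3469 mm.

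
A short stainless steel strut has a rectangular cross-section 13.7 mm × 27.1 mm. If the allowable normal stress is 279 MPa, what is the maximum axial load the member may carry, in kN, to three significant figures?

A = 371.3 mm².
P_max = σ_allow · A = 279 · 371.3 = 103600 N = 103.6 kN.

104 kN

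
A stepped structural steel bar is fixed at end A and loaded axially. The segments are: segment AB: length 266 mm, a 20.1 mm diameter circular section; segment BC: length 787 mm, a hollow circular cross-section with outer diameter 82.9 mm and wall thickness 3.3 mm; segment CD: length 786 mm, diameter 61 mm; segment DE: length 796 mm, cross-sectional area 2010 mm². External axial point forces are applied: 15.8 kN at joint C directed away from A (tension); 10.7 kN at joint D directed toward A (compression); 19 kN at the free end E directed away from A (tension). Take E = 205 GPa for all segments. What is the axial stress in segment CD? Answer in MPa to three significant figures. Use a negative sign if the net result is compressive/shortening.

2.84 MPa

Internal axial forces (sectioning from the free end, tension +): N_DE = 19 kN, N_CD = 8.3 kN, N_BC = 24.1 kN, N_AB = 24.1 kN.
A_CD = 2922 mm².
σ_CD = N_CD/A_CD = 8300/2922 = 2.84 MPa.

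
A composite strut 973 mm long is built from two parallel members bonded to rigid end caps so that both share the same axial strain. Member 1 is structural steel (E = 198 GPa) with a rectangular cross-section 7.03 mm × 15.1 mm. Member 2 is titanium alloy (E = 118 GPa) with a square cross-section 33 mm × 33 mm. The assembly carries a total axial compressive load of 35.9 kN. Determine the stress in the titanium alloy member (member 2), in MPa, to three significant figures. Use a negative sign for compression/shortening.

A_1 = 106.2 mm².
A_2 = 1089 mm².
Equal strain + equilibrium ⇒ each member carries load in proportion to AE: A₁E₁ = 21020000 N, A₂E₂ = 128500000 N, ΣAE = 149500000 N.
σ₂ = P·E₂/ΣAE = -35900·118000/149500000 = -28.33 MPa.

-28.3 MPa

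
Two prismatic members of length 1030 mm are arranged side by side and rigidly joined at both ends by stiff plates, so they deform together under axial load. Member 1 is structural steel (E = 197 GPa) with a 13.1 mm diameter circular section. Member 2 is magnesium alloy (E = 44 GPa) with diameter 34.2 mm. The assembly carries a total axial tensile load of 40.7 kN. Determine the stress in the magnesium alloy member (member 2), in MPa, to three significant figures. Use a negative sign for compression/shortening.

26.7 MPa

A_1 = 134.8 mm².
A_2 = 918.6 mm².
Equal strain + equilibrium ⇒ each member carries load in proportion to AE: A₁E₁ = 26550000 N, A₂E₂ = 40420000 N, ΣAE = 66970000 N.
σ₂ = P·E₂/ΣAE = 40700·44000/66970000 = 26.74 MPa.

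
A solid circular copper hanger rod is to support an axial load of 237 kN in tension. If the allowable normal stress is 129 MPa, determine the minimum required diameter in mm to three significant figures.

Required area A ≥ P/σ_allow = 237000/129 = 1837 mm².
For a solid circular section, d ≥ √(4A/π) = 48.37 mm.

48.4 mm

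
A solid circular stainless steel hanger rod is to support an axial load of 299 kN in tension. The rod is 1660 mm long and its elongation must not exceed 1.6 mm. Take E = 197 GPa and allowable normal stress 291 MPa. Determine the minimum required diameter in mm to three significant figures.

44.8 mm

Required area A ≥ P/σ_allow = 299000/291 = 1027 mm².
For a solid circular section, d ≥ √(4A/π) = 36.17 mm.
Elongation limit: A ≥ PL/(Eδ_allow) = 299000·1660/(197000·1.6) = 1575 mm² ⇒ d ≥ 44.78 mm.
The elongation limit governs.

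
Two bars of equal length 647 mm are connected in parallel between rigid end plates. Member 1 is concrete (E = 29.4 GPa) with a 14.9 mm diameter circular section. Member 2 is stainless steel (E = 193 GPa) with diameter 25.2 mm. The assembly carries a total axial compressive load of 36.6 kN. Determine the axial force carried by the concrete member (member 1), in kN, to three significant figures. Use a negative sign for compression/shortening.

A_1 = 174.4 mm².
A_2 = 498.8 mm².
Equal strain + equilibrium ⇒ each member carries load in proportion to AE: A₁E₁ = 5126000 N, A₂E₂ = 96260000 N, ΣAE = 101400000 N.
F₁ = P·A₁E₁/ΣAE = -36600·5126000/101400000 = -1851 N.

-1.85 kN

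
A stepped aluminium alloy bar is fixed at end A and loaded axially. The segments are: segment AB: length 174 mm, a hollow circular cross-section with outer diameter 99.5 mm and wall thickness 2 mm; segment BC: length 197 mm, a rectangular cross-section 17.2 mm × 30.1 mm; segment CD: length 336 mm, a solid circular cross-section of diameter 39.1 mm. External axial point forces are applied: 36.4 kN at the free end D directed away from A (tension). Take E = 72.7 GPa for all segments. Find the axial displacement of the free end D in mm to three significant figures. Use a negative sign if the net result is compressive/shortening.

0.473 mm

Internal axial forces (sectioning from the free end, tension +): N_CD = 36.4 kN, N_BC = 36.4 kN, N_AB = 36.4 kN.
A_AB = 612.6 mm².
A_BC = 517.7 mm².
A_CD = 1201 mm².
δ_AB = 36400·174/(612.6·72700) = 0.1422 mm
δ_BC = 36400·197/(517.7·72700) = 0.1905 mm
δ_CD = 36400·336/(1201·72700) = 0.1401 mm
δ = Σδ_i = 0.4728 mm.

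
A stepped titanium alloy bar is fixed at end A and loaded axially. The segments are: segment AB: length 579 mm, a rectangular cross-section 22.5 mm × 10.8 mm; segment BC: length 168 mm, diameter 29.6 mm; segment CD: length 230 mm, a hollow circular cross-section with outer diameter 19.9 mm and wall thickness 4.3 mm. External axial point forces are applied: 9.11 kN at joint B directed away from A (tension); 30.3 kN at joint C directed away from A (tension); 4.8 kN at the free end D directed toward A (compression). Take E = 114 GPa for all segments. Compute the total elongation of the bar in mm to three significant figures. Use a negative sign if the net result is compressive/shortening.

0.732 mm

Internal axial forces (sectioning from the free end, tension +): N_CD = -4.8 kN, N_BC = 25.5 kN, N_AB = 34.61 kN.
A_AB = 243 mm².
A_BC = 688.1 mm².
A_CD = 210.7 mm².
δ_AB = 34610·579/(243·114000) = 0.7234 mm
δ_BC = 25500·168/(688.1·114000) = 0.05461 mm
δ_CD = -4800·230/(210.7·114000) = -0.04595 mm
δ = Σδ_i = 0.732 mm.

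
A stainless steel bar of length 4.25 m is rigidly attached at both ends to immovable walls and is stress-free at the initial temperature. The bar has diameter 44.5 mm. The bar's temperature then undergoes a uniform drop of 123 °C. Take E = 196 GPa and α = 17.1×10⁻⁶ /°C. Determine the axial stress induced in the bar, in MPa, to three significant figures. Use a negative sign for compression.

Free thermal expansion αLΔT = 17.1e-6 · 4250 · -123 = -8.939 mm.
The walls impose strain ε = −(-8.939)/4250 = 2.1033e-03; σ = Eε = 196000 · 2.1033e-03 = 412.2 MPa.

412 MPa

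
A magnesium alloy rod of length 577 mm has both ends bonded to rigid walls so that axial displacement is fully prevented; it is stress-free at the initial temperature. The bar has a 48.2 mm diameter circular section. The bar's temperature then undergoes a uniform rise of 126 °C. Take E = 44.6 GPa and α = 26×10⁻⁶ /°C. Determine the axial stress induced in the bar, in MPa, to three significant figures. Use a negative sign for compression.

-146 MPa

Free thermal expansion αLΔT = 26e-6 · 577 · 126 = 1.89 mm.
The walls impose strain ε = −(1.89)/577 = -3.2760e-03; σ = Eε = 44600 · -3.2760e-03 = -146.1 MPa.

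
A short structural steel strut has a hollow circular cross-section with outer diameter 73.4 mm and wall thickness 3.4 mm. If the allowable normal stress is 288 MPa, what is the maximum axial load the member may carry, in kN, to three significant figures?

A = 747.7 mm².
P_max = σ_allow · A = 288 · 747.7 = 215300 N = 215.3 kN.

215 kN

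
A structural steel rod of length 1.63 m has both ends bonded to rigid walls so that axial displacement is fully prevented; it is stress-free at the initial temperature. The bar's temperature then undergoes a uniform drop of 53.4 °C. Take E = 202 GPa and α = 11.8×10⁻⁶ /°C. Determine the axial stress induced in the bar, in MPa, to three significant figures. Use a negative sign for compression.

127 MPa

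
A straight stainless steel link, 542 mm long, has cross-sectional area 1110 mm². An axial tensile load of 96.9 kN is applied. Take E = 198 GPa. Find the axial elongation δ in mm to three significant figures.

δ_mech = NL/(AE) = 96900·542/(1110·198000) = 0.239 mm.

0.239 mm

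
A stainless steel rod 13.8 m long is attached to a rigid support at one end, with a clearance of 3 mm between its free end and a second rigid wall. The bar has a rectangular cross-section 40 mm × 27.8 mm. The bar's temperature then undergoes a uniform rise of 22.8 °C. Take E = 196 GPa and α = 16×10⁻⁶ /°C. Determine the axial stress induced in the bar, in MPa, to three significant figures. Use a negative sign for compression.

Free thermal expansion αLΔT = 16e-6 · 13800 · 22.8 = 5.034 mm.
The walls engage after the gap closes; constrained expansion = 5.034 − 3 = 2.034 mm.
The walls impose strain ε = −(2.034)/13800 = -1.4741e-04; σ = Eε = 196000 · -1.4741e-04 = -28.89 MPa.

-28.9 MPa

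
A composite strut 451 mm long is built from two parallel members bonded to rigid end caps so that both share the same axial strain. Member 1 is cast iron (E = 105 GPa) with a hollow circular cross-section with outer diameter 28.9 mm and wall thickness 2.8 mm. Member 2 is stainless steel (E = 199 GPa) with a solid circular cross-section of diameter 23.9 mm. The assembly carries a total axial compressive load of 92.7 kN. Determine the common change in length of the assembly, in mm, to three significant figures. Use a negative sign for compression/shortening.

A_1 = 229.6 mm².
A_2 = 448.6 mm².
Equal strain + equilibrium ⇒ each member carries load in proportion to AE: A₁E₁ = 24110000 N, A₂E₂ = 89280000 N, ΣAE = 113400000 N.
δ = PL/ΣAE = -92700·451/113400000 = -0.3687 mm.

-0.369 mm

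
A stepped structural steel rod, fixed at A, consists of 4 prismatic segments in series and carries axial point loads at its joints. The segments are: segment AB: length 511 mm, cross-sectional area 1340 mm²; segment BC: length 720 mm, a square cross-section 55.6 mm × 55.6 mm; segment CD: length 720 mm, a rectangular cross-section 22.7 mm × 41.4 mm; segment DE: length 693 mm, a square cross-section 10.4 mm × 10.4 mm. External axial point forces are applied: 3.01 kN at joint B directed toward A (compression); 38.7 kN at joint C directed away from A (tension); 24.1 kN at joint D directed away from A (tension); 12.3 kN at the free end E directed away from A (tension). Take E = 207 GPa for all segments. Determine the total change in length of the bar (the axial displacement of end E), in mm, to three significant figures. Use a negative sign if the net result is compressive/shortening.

0.733 mm

Internal axial forces (sectioning from the free end, tension +): N_DE = 12.3 kN, N_CD = 36.4 kN, N_BC = 75.1 kN, N_AB = 72.09 kN.
A_BC = 3091 mm².
A_CD = 939.8 mm².
A_DE = 108.2 mm².
δ_AB = 72090·511/(1340·207000) = 0.1328 mm
δ_BC = 75100·720/(3091·207000) = 0.0845 mm
δ_CD = 36400·720/(939.8·207000) = 0.1347 mm
δ_DE = 12300·693/(108.2·207000) = 0.3807 mm
δ = Σδ_i = 0.7327 mm.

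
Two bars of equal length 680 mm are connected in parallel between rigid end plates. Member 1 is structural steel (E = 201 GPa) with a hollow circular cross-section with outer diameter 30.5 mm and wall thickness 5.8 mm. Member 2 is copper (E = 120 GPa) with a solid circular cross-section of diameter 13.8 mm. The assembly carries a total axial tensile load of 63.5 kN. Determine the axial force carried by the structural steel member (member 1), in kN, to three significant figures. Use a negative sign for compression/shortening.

A_1 = 450.1 mm².
A_2 = 149.6 mm².
Equal strain + equilibrium ⇒ each member carries load in proportion to AE: A₁E₁ = 90460000 N, A₂E₂ = 17950000 N, ΣAE = 108400000 N.
F₁ = P·A₁E₁/ΣAE = 63500·90460000/108400000 = 52990 N.

53.0 kN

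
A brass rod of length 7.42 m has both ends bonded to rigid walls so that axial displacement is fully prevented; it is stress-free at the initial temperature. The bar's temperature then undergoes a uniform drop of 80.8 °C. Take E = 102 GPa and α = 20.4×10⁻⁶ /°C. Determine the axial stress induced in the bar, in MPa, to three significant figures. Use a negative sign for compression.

Free thermal expansion αLΔT = 20.4e-6 · 7420 · -80.8 = -12.23 mm.
The walls impose strain ε = −(-12.23)/7420 = 1.6483e-03; σ = Eε = 102000 · 1.6483e-03 = 168.1 MPa.

168 MPa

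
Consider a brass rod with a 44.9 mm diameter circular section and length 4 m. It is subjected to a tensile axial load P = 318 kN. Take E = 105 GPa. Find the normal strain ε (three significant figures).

A = 1583 mm².
σ = N/A = 200.8 MPa; ε = σ/E = 200.8/105000 = 1.913e-03.

0.00191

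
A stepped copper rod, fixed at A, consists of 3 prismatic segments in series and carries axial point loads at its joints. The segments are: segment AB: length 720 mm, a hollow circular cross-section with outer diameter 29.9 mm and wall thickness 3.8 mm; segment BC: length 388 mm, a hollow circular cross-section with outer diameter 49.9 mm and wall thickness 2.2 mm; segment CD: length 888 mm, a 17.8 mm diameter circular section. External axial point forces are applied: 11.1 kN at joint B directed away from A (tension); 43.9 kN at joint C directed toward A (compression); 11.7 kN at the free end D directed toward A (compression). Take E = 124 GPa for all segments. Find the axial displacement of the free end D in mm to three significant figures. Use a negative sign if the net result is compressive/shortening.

-1.69 mm

Internal axial forces (sectioning from the free end, tension +): N_CD = -11.7 kN, N_BC = -55.6 kN, N_AB = -44.5 kN.
A_AB = 311.6 mm².
A_BC = 329.7 mm².
A_CD = 248.8 mm².
δ_AB = -44500·720/(311.6·124000) = -0.8293 mm
δ_BC = -55600·388/(329.7·124000) = -0.5277 mm
δ_CD = -11700·888/(248.8·124000) = -0.3367 mm
δ = Σδ_i = -1.694 mm.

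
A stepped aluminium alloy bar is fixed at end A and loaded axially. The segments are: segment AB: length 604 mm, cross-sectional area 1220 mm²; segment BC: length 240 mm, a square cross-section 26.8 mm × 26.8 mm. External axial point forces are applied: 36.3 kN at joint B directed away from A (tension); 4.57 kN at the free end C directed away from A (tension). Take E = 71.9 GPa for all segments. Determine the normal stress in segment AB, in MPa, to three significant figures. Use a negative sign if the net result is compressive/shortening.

33.5 MPa

Internal axial forces (sectioning from the free end, tension +): N_BC = 4.57 kN, N_AB = 40.87 kN.
σ_AB = N_AB/A_AB = 40870/1220 = 33.5 MPa.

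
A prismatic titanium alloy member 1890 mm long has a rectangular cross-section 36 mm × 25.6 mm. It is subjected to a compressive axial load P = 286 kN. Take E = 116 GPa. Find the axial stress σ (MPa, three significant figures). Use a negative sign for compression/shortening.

A = 921.6 mm².
σ = N/A = -286000/921.6 = -310.3 MPa.

-310 MPa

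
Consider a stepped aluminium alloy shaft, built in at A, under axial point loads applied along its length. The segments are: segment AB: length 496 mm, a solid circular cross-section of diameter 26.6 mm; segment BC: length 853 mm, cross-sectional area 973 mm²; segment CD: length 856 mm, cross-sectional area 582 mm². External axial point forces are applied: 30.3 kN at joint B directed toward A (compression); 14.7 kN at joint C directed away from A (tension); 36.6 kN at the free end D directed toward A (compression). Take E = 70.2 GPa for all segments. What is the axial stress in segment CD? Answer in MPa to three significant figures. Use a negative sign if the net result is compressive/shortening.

-62.9 MPa

Internal axial forces (sectioning from the free end, tension +): N_CD = -36.6 kN, N_BC = -21.9 kN, N_AB = -52.2 kN.
σ_CD = N_CD/A_CD = -36600/582 = -62.89 MPa.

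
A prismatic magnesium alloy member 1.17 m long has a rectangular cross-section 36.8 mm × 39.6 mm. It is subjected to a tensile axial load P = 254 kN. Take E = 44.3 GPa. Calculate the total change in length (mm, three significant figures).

4.60 mm

A = 1457 mm².
δ_mech = NL/(AE) = 254000·1170/(1457·44300) = 4.603 mm.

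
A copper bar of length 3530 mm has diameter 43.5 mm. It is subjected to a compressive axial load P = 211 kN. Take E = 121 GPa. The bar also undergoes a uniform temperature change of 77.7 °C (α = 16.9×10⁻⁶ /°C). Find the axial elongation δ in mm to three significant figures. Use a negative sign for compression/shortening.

A = 1486 mm².
δ_mech = NL/(AE) = -211000·3530/(1486·121000) = -4.142 mm.
δ_thermal = αLΔT = 16.9e-6·3530·77.7 = 4.635 mm.
δ = δ_mech + δ_thermal = 0.4934 mm.

0.493 mm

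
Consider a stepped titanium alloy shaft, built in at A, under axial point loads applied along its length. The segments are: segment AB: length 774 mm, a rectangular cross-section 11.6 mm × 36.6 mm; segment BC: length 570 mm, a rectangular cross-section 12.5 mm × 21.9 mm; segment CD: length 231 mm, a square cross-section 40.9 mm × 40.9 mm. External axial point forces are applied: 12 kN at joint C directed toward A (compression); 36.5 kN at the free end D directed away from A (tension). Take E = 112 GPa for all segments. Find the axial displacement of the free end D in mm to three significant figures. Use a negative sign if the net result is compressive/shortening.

0.899 mm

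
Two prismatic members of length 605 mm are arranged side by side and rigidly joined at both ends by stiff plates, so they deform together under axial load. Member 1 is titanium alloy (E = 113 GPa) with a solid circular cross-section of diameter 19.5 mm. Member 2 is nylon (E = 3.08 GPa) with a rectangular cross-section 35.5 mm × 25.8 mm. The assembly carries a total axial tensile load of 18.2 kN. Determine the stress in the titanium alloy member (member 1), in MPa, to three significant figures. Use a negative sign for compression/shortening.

A_1 = 298.6 mm².
A_2 = 915.9 mm².
Equal strain + equilibrium ⇒ each member carries load in proportion to AE: A₁E₁ = 33750000 N, A₂E₂ = 2821000 N, ΣAE = 36570000 N.
σ₁ = P·E₁/ΣAE = 18200·113000/36570000 = 56.24 MPa.

56.2 MPa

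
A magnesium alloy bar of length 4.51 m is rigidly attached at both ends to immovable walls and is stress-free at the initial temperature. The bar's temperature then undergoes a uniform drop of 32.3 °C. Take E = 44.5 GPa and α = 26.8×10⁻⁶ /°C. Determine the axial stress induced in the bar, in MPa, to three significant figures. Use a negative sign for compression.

38.5 MPa

Free thermal expansion αLΔT = 26.8e-6 · 4510 · -32.3 = -3.904 mm.
The walls impose strain ε = −(-3.904)/4510 = 8.6564e-04; σ = Eε = 44500 · 8.6564e-04 = 38.52 MPa.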